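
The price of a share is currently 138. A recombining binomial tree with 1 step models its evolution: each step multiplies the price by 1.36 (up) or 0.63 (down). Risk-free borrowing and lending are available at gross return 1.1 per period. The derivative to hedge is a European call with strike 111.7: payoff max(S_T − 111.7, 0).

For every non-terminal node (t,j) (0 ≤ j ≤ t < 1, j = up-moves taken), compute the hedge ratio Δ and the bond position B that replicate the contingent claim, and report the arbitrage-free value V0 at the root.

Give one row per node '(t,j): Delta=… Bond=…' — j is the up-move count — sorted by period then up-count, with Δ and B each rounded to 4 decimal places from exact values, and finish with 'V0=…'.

No-arbitrage ⇒ martingale measure with p* = (R−d)/(u−d) = 0.6438.
Payoff layer (t=1): V(1,0)=0.0000, V(1,1)=75.9800
  t=0,j=0: stock 138.0000 → up 187.6800 (V=75.9800), down 86.9400 (V=0.0000). Price 44.4715; hedge Δ=0.7542, bond B=-59.6107.
Self-financing check: at every node Δ·S+B equals the discounted successor values.

(0,0): Delta=0.7542 Bond=-59.6107
V0=44.4715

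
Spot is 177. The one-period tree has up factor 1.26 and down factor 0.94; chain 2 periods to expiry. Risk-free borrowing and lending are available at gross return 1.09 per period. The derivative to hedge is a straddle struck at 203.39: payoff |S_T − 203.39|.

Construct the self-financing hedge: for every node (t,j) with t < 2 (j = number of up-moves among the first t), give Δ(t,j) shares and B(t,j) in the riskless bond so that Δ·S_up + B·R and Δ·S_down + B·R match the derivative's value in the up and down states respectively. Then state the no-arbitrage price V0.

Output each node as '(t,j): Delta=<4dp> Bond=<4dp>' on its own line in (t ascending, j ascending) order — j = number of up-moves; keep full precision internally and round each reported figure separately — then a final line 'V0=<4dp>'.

(0,0): Delta=0.1913 Bond=-5.7160
(1,0): Delta=-0.7653 Bond=152.9159
(1,1): Delta=1.0000 Bond=-186.5963
V0=28.1365

No-arbitrage ⇒ martingale measure with p* = (R−d)/(u−d) = 0.4688.
At expiry t=2: V(2,0)=46.9928, V(2,1)=6.2488, V(2,2)=77.6152
Node (1,0) S=166.3800: V=(p*·6.2488+(1−p*)·46.9928)/1.09=25.5909; Δ=(6.2488−46.9928)/(209.6388−156.3972)=-0.7653; B=V−Δ·S=152.9159
Node (1,1) S=223.0200: V=(p*·77.6152+(1−p*)·6.2488)/1.09=36.4237; Δ=(77.6152−6.2488)/(281.0052−209.6388)=1.0000; B=V−Δ·S=-186.5963
Node (0,0) S=177.0000: V=(p*·36.4237+(1−p*)·25.5909)/1.09=28.1365; Δ=(36.4237−25.5909)/(223.0200−166.3800)=0.1913; B=V−Δ·S=-5.7160
Self-financing check: at every node Δ·S+B equals the discounted successor values.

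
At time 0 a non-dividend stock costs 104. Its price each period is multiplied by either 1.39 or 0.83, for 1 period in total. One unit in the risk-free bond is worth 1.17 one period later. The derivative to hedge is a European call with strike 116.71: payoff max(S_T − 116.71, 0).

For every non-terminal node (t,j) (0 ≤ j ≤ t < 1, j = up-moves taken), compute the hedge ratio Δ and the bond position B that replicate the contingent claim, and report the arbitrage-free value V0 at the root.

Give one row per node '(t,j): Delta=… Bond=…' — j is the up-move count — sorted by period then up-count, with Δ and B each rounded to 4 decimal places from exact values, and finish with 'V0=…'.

(0,0): Delta=0.4782 Bond=-35.2801
V0=14.4521

Since d<R<u, set p* = (R−d)/(u−d) = 0.6071; price each node as the discounted p*-expectation of its children.
Terminal values V(1,·): V(1,0)=0.0000, V(1,1)=27.8500
Node (0,0) S=104.0000: V=(p*·27.8500+(1−p*)·0.0000)/1.17=14.4521; Δ=(27.8500−0.0000)/(144.5600−86.3200)=0.4782; B=V−Δ·S=-35.2801
Self-financing check: at every node Δ·S+B equals the discounted successor values.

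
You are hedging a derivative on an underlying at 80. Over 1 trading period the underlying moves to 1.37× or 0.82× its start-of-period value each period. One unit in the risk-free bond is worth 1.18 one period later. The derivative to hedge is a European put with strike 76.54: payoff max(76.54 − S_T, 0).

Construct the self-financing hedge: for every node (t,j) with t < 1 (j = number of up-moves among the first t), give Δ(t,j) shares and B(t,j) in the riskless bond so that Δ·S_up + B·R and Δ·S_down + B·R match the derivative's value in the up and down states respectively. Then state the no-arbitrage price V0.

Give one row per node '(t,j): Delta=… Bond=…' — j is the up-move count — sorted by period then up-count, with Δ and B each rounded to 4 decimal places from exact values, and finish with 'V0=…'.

The replicating-portfolio and risk-neutral prices coincide; use p* = (1.18−0.82)/(1.37−0.82) = 0.6545 for the latter.
Terminal values V(1,·): V(1,0)=10.9400, V(1,1)=0.0000
  t=0,j=0: stock 80.0000 → up 109.6000 (V=0.0000), down 65.6000 (V=10.9400). Price 3.2028; hedge Δ=-0.2486, bond B=23.0937.
The time-0 hedge costs 3.2028, which is the no-arbitrage price.

(0,0): Delta=-0.2486 Bond=23.0937
V0=3.2028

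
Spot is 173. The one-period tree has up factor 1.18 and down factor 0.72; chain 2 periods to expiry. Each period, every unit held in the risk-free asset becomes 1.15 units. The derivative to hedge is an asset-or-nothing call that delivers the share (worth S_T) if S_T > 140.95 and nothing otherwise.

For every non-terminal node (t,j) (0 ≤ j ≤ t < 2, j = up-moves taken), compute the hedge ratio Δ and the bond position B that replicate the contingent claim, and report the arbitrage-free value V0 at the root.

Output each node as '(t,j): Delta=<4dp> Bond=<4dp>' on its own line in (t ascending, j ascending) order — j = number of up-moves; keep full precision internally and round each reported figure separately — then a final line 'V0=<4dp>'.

(0,0): Delta=1.0639 Bond=-11.3450
(1,0): Delta=2.5652 Bond=-200.0495
(1,1): Delta=1.0000 Bond=0.0000
V0=172.7116

No-arbitrage ⇒ martingale measure with p* = (R−d)/(u−d) = 0.9348.
Terminal values V(2,·): V(2,0)=0.0000, V(2,1)=146.9808, V(2,2)=240.8852
Node (1,0) S=124.5600: V=(p*·146.9808+(1−p*)·0.0000)/1.15=119.4740; Δ=(146.9808−0.0000)/(146.9808−89.6832)=2.5652; B=V−Δ·S=-200.0495
Node (1,1) S=204.1400: V=(p*·240.8852+(1−p*)·146.9808)/1.15=204.1400; Δ=(240.8852−146.9808)/(240.8852−146.9808)=1.0000; B=V−Δ·S=0.0000
Node (0,0) S=173.0000: V=(p*·204.1400+(1−p*)·119.4740)/1.15=172.7116; Δ=(204.1400−119.4740)/(204.1400−124.5600)=1.0639; B=V−Δ·S=-11.3450
Self-financing check: at every node Δ·S+B equals the discounted successor values.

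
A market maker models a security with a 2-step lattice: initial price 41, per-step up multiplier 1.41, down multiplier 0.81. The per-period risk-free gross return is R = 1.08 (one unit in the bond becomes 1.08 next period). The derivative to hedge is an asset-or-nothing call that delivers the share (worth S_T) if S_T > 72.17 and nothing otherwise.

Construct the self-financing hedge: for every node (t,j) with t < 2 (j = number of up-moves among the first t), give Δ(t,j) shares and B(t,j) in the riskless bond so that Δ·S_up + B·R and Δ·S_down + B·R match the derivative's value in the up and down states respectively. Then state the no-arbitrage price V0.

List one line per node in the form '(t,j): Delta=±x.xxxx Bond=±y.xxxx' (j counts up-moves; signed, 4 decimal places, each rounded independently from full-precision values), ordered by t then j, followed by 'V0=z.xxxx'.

(0,0): Delta=1.3806 Bond=-42.4542
(1,0): Delta=0.0000 Bond=0.0000
(1,1): Delta=2.3500 Bond=-101.8901
V0=14.1514

No-arbitrage ⇒ martingale measure with p* = (R−d)/(u−d) = 0.4500.
Payoff layer (t=2): V(2,0)=0.0000, V(2,1)=0.0000, V(2,2)=81.5121
(1,0): S=33.2100. Δ = (V_up−V_dn)/(S_up−S_dn) = (0.0000−0.0000)/(46.8261−26.9001) = 0.0000. V = [p*·0.0000 + (1−p*)·0.0000]/1.08 = 0.0000. B = V − Δ·S = 0.0000.
(1,1): S=57.8100. Δ = (V_up−V_dn)/(S_up−S_dn) = (81.5121−0.0000)/(81.5121−46.8261) = 2.3500. V = [p*·81.5121 + (1−p*)·0.0000]/1.08 = 33.9634. B = V − Δ·S = -101.8901.
(0,0): S=41.0000. Δ = (V_up−V_dn)/(S_up−S_dn) = (33.9634−0.0000)/(57.8100−33.2100) = 1.3806. V = [p*·33.9634 + (1−p*)·0.0000]/1.08 = 14.1514. B = V − Δ·S = -42.4542.
Root portfolio cost Δ·41+B reproduces V0=14.1514.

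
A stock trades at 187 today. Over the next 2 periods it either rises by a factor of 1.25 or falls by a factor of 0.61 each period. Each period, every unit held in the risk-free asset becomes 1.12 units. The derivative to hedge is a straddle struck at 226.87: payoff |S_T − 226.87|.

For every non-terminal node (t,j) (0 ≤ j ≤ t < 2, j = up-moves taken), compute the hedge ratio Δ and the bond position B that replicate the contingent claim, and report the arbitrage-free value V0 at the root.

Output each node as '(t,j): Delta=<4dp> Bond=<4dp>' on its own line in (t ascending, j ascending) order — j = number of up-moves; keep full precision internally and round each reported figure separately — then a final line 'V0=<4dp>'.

(0,0): Delta=-0.2234 Bond=101.7617
(1,0): Delta=-1.0000 Bond=202.5625
(1,1): Delta=-0.1268 Bond=91.3915
V0=59.9902

No-arbitrage ⇒ martingale measure with p* = (R−d)/(u−d) = 0.7969.
At expiry t=2: V(2,0)=157.2873, V(2,1)=84.2825, V(2,2)=65.3175
  t=1,j=0: stock 114.0700 → up 142.5875 (V=84.2825), down 69.5827 (V=157.2873). Price 88.4925; hedge Δ=-1.0000, bond B=202.5625.
  t=1,j=1: stock 233.7500 → up 292.1875 (V=65.3175), down 142.5875 (V=84.2825). Price 61.7587; hedge Δ=-0.1268, bond B=91.3915.
  t=0,j=0: stock 187.0000 → up 233.7500 (V=61.7587), down 114.0700 (V=88.4925). Price 59.9902; hedge Δ=-0.2234, bond B=101.7617.
Self-financing check: at every node Δ·S+B equals the discounted successor values.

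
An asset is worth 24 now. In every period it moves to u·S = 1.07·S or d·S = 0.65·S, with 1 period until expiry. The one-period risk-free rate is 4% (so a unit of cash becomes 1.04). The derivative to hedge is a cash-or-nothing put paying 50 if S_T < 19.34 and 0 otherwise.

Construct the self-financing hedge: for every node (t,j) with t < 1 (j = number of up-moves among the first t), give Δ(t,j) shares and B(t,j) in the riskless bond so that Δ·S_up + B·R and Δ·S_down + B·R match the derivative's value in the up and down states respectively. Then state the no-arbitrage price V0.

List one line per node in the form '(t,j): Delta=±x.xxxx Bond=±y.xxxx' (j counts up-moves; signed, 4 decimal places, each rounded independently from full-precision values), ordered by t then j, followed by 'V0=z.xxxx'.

(0,0): Delta=-4.9603 Bond=122.4817
V0=3.4341

The replicating-portfolio and risk-neutral prices coincide; use p* = (1.04−0.65)/(1.07−0.65) = 0.9286 for the latter.
At expiry t=1: V(1,0)=50.0000, V(1,1)=0.0000
(0,0): S=24.0000. Δ = (V_up−V_dn)/(S_up−S_dn) = (0.0000−50.0000)/(25.6800−15.6000) = -4.9603. V = [p*·0.0000 + (1−p*)·50.0000]/1.04 = 3.4341. B = V − Δ·S = 122.4817.
The time-0 hedge costs 3.4341, which is the no-arbitrage price.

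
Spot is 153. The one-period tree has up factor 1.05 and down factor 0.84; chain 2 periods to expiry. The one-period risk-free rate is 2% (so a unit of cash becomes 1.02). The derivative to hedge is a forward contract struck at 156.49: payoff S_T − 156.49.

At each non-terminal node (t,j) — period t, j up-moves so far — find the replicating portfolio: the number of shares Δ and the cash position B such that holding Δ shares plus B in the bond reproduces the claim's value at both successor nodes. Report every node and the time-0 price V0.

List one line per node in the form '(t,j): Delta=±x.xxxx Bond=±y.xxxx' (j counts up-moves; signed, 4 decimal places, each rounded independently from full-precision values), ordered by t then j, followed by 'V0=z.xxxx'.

The replicating-portfolio and risk-neutral prices coincide; use p* = (1.02−0.84)/(1.05−0.84) = 0.8571 for the latter.
Payoff layer (t=2): V(2,0)=-48.5332, V(2,1)=-21.5440, V(2,2)=12.1925
Node (1,0) S=128.5200: V=(p*·-21.5440+(1−p*)·-48.5332)/1.02=-24.9016; Δ=(-21.5440−-48.5332)/(134.9460−107.9568)=1.0000; B=V−Δ·S=-153.4216
Node (1,1) S=160.6500: V=(p*·12.1925+(1−p*)·-21.5440)/1.02=7.2284; Δ=(12.1925−-21.5440)/(168.6825−134.9460)=1.0000; B=V−Δ·S=-153.4216
Node (0,0) S=153.0000: V=(p*·7.2284+(1−p*)·-24.9016)/1.02=2.5867; Δ=(7.2284−-24.9016)/(160.6500−128.5200)=1.0000; B=V−Δ·S=-150.4133
Each (Δ,B) replicates both successor values, so the strategy is self-financing and V0 is arbitrage-free.

(0,0): Delta=1.0000 Bond=-150.4133
(1,0): Delta=1.0000 Bond=-153.4216
(1,1): Delta=1.0000 Bond=-153.4216
V0=2.5867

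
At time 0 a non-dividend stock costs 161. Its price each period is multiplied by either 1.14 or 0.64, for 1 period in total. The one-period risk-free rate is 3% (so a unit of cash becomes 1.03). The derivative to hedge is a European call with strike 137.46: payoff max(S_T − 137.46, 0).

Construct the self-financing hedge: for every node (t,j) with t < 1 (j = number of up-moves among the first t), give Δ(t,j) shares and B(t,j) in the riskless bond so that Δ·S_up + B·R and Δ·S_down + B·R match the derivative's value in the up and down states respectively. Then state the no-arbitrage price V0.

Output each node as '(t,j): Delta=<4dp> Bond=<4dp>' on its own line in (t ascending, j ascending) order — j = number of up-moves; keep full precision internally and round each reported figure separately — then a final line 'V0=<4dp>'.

(0,0): Delta=0.5724 Bond=-57.2645
V0=34.8955

Under the risk-neutral measure, an up-move has probability p* = (R−d)/(u−d) = 0.7800 and values discount at R = 1.03.
Terminal values V(1,·): V(1,0)=0.0000, V(1,1)=46.0800
Node (0,0) S=161.0000: V=(p*·46.0800+(1−p*)·0.0000)/1.03=34.8955; Δ=(46.0800−0.0000)/(183.5400−103.0400)=0.5724; B=V−Δ·S=-57.2645
Each (Δ,B) replicates both successor values, so the strategy is self-financing and V0 is arbitrage-free.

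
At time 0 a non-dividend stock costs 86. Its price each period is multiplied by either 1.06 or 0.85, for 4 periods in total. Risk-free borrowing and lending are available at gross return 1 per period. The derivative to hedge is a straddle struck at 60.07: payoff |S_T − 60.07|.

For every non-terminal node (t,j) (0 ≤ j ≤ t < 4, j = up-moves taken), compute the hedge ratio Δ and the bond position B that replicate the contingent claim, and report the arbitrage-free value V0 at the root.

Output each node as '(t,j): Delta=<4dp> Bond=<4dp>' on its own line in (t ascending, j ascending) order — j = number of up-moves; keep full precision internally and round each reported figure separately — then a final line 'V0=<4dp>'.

(0,0): Delta=0.8922 Bond=-50.0517
(1,0): Delta=0.6647 Bond=-33.4248
(1,1): Delta=0.9651 Bond=-56.7024
(2,0): Delta=0.0669 Bond=3.7220
(2,1): Delta=0.8565 Bond=-48.2835
(2,2): Delta=1.0000 Bond=-60.0700
(3,0): Delta=-1.0000 Bond=60.0700
(3,1): Delta=0.4091 Bond=-18.8172
(3,2): Delta=1.0000 Bond=-60.0700
(3,3): Delta=1.0000 Bond=-60.0700
V0=26.6769

Since d<R<u, set p* = (R−d)/(u−d) = 0.7143; price each node as the discounted p*-expectation of its children.
Terminal values V(4,·): V(4,0)=15.1775, V(4,1)=4.0864, V(4,2)=9.7449, V(4,3)=26.9933, V(4,4)=48.5030
  t=3,j=0: stock 52.8147 → up 55.9836 (V=4.0864), down 44.8925 (V=15.1775). Price 7.2553; hedge Δ=-1.0000, bond B=60.0700.
  t=3,j=1: stock 65.8631 → up 69.8149 (V=9.7449), down 55.9836 (V=4.0864). Price 8.1282; hedge Δ=0.4091, bond B=-18.8172.
  t=3,j=2: stock 82.1352 → up 87.0633 (V=26.9933), down 69.8149 (V=9.7449). Price 22.0652; hedge Δ=1.0000, bond B=-60.0700.
  t=3,j=3: stock 102.4274 → up 108.5730 (V=48.5030), down 87.0633 (V=26.9933). Price 42.3574; hedge Δ=1.0000, bond B=-60.0700.
  t=2,j=0: stock 62.1350 → up 65.8631 (V=8.1282), down 52.8147 (V=7.2553). Price 7.8788; hedge Δ=0.0669, bond B=3.7220.
  t=2,j=1: stock 77.4860 → up 82.1352 (V=22.0652), down 65.8631 (V=8.1282). Price 18.0832; hedge Δ=0.8565, bond B=-48.2835.
  t=2,j=2: stock 96.6296 → up 102.4274 (V=42.3574), down 82.1352 (V=22.0652). Price 36.5596; hedge Δ=1.0000, bond B=-60.0700.
  t=1,j=0: stock 73.1000 → up 77.4860 (V=18.0832), down 62.1350 (V=7.8788). Price 15.1676; hedge Δ=0.6647, bond B=-33.4248.
  t=1,j=1: stock 91.1600 → up 96.6296 (V=36.5596), down 77.4860 (V=18.0832). Price 31.2806; hedge Δ=0.9651, bond B=-56.7024.
  t=0,j=0: stock 86.0000 → up 91.1600 (V=31.2806), down 73.1000 (V=15.1676). Price 26.6769; hedge Δ=0.8922, bond B=-50.0517.
Self-financing check: at every node Δ·S+B equals the discounted successor values.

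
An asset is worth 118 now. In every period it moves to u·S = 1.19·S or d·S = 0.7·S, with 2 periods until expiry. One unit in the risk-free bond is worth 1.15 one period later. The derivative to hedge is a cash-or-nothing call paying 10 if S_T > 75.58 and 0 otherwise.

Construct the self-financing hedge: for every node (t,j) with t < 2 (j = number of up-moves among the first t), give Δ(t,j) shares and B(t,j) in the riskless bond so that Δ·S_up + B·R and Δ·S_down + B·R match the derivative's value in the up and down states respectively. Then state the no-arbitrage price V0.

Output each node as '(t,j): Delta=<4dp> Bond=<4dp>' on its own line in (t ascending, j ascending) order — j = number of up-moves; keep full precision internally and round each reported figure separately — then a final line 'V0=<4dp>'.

(0,0): Delta=0.0123 Bond=6.0624
(1,0): Delta=0.2471 Bond=-12.4224
(1,1): Delta=0.0000 Bond=8.6957
V0=7.5110

Since d<R<u, set p* = (R−d)/(u−d) = 0.9184; price each node as the discounted p*-expectation of its children.
Terminal values V(2,·): V(2,0)=0.0000, V(2,1)=10.0000, V(2,2)=10.0000
  t=1,j=0: stock 82.6000 → up 98.2940 (V=10.0000), down 57.8200 (V=0.0000). Price 7.9858; hedge Δ=0.2471, bond B=-12.4224.
  t=1,j=1: stock 140.4200 → up 167.0998 (V=10.0000), down 98.2940 (V=10.0000). Price 8.6957; hedge Δ=0.0000, bond B=8.6957.
  t=0,j=0: stock 118.0000 → up 140.4200 (V=8.6957), down 82.6000 (V=7.9858). Price 7.5110; hedge Δ=0.0123, bond B=6.0624.
The time-0 hedge costs 7.5110, which is the no-arbitrage price.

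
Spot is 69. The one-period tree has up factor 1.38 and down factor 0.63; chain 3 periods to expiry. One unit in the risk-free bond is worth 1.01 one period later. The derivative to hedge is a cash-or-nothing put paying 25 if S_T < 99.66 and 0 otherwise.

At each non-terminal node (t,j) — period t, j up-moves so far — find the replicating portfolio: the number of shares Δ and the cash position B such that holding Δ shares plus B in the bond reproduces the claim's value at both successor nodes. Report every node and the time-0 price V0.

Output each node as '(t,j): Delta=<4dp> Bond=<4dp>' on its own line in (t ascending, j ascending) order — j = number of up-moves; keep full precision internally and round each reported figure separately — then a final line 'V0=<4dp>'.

The replicating-portfolio and risk-neutral prices coincide; use p* = (1.01−0.63)/(1.38−0.63) = 0.5067 for the latter.
Terminal payoffs: V(3,0)=25.0000, V(3,1)=25.0000, V(3,2)=25.0000, V(3,3)=0.0000
  t=2,j=0: stock 27.3861 → up 37.7928 (V=25.0000), down 17.2532 (V=25.0000). Price 24.7525; hedge Δ=0.0000, bond B=24.7525.
  t=2,j=1: stock 59.9886 → up 82.7843 (V=25.0000), down 37.7928 (V=25.0000). Price 24.7525; hedge Δ=0.0000, bond B=24.7525.
  t=2,j=2: stock 131.4036 → up 181.3370 (V=0.0000), down 82.7843 (V=25.0000). Price 12.2112; hedge Δ=-0.2537, bond B=45.5446.
  t=1,j=0: stock 43.4700 → up 59.9886 (V=24.7525), down 27.3861 (V=24.7525). Price 24.5074; hedge Δ=0.0000, bond B=24.5074.
  t=1,j=1: stock 95.2200 → up 131.4036 (V=12.2112), down 59.9886 (V=24.7525). Price 18.2161; hedge Δ=-0.1756, bond B=34.9378.
  t=0,j=0: stock 69.0000 → up 95.2200 (V=18.2161), down 43.4700 (V=24.5074). Price 21.1087; hedge Δ=-0.1216, bond B=29.4971.
The time-0 hedge costs 21.1087, which is the no-arbitrage price.

(0,0): Delta=-0.1216 Bond=29.4971
(1,0): Delta=0.0000 Bond=24.5074
(1,1): Delta=-0.1756 Bond=34.9378
(2,0): Delta=0.0000 Bond=24.7525
(2,1): Delta=0.0000 Bond=24.7525
(2,2): Delta=-0.2537 Bond=45.5446
V0=21.1087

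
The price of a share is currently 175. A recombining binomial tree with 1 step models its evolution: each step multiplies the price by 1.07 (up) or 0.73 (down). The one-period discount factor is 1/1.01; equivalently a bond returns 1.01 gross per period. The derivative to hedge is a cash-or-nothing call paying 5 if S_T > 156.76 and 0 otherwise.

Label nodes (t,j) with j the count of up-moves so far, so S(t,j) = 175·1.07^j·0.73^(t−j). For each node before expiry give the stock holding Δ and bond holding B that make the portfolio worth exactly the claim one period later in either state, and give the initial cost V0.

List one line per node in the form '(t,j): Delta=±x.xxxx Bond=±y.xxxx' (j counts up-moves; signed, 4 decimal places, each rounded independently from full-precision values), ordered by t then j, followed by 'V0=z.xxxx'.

(0,0): Delta=0.0840 Bond=-10.6290
V0=4.0769

Under the risk-neutral measure, an up-move has probability p* = (R−d)/(u−d) = 0.8235 and values discount at R = 1.01.
Payoff layer (t=1): V(1,0)=0.0000, V(1,1)=5.0000
(0,0): S=175.0000. Δ = (V_up−V_dn)/(S_up−S_dn) = (5.0000−0.0000)/(187.2500−127.7500) = 0.0840. V = [p*·5.0000 + (1−p*)·0.0000]/1.01 = 4.0769. B = V − Δ·S = -10.6290.
Check: Δ(0,0)·S0 + B(0,0) = 4.0769 = V0.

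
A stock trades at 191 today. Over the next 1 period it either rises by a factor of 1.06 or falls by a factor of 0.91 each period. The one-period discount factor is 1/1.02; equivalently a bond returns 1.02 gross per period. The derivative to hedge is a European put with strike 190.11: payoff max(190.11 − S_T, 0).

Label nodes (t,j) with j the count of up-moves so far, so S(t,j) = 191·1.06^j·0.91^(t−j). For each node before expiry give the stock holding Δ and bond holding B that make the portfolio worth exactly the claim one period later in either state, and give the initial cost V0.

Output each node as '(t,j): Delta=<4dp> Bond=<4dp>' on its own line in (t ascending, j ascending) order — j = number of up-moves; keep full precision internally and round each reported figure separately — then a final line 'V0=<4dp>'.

The replicating-portfolio and risk-neutral prices coincide; use p* = (1.02−0.91)/(1.06−0.91) = 0.7333 for the latter.
At expiry t=1: V(1,0)=16.3000, V(1,1)=0.0000
Node (0,0) S=191.0000: V=(p*·0.0000+(1−p*)·16.3000)/1.02=4.2614; Δ=(0.0000−16.3000)/(202.4600−173.8100)=-0.5689; B=V−Δ·S=112.9281
Root portfolio cost Δ·191+B reproduces V0=4.2614.

(0,0): Delta=-0.5689 Bond=112.9281
V0=4.2614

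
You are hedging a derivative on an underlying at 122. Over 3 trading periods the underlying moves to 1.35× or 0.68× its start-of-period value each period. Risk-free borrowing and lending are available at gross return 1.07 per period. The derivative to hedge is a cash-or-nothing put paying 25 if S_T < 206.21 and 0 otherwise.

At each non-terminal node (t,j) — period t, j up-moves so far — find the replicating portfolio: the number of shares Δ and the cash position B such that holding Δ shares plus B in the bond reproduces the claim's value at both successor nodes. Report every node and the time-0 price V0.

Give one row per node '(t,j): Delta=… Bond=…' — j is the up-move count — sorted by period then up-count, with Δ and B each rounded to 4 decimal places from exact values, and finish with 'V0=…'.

(0,0): Delta=-0.0905 Bond=27.4253
(1,0): Delta=0.0000 Bond=21.8360
(1,1): Delta=-0.1232 Bond=34.7362
(2,0): Delta=0.0000 Bond=23.3645
(2,1): Delta=0.0000 Bond=23.3645
(2,2): Delta=-0.1678 Bond=47.0777
V0=16.3825

No-arbitrage ⇒ martingale measure with p* = (R−d)/(u−d) = 0.5821.
Terminal values V(3,·): V(3,0)=25.0000, V(3,1)=25.0000, V(3,2)=25.0000, V(3,3)=0.0000
(2,0): S=56.4128. Δ = (V_up−V_dn)/(S_up−S_dn) = (25.0000−25.0000)/(76.1573−38.3607) = 0.0000. V = [p*·25.0000 + (1−p*)·25.0000]/1.07 = 23.3645. B = V − Δ·S = 23.3645.
(2,1): S=111.9960. Δ = (V_up−V_dn)/(S_up−S_dn) = (25.0000−25.0000)/(151.1946−76.1573) = 0.0000. V = [p*·25.0000 + (1−p*)·25.0000]/1.07 = 23.3645. B = V − Δ·S = 23.3645.
(2,2): S=222.3450. Δ = (V_up−V_dn)/(S_up−S_dn) = (0.0000−25.0000)/(300.1658−151.1946) = -0.1678. V = [p*·0.0000 + (1−p*)·25.0000]/1.07 = 9.7643. B = V − Δ·S = 47.0777.
(1,0): S=82.9600. Δ = (V_up−V_dn)/(S_up−S_dn) = (23.3645−23.3645)/(111.9960−56.4128) = 0.0000. V = [p*·23.3645 + (1−p*)·23.3645]/1.07 = 21.8360. B = V − Δ·S = 21.8360.
(1,1): S=164.7000. Δ = (V_up−V_dn)/(S_up−S_dn) = (9.7643−23.3645)/(222.3450−111.9960) = -0.1232. V = [p*·9.7643 + (1−p*)·23.3645]/1.07 = 14.4373. B = V − Δ·S = 34.7362.
(0,0): S=122.0000. Δ = (V_up−V_dn)/(S_up−S_dn) = (14.4373−21.8360)/(164.7000−82.9600) = -0.0905. V = [p*·14.4373 + (1−p*)·21.8360]/1.07 = 16.3825. B = V − Δ·S = 27.4253.
Check: Δ(0,0)·S0 + B(0,0) = 16.3825 = V0.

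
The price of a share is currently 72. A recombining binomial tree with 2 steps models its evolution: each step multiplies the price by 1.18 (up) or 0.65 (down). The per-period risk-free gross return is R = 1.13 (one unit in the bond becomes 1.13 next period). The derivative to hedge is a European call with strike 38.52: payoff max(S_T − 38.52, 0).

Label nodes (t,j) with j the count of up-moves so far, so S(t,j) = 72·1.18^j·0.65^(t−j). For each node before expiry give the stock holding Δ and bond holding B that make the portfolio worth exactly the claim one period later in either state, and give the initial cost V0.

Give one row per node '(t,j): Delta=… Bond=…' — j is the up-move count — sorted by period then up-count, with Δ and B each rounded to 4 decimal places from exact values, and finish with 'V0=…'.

(0,0): Delta=0.9823 Bond=-28.8344
(1,0): Delta=0.6734 Bond=-18.1292
(1,1): Delta=1.0000 Bond=-34.0885
V0=41.8896

The replicating-portfolio and risk-neutral prices coincide; use p* = (1.13−0.65)/(1.18−0.65) = 0.9057 for the latter.
Terminal values V(2,·): V(2,0)=0.0000, V(2,1)=16.7040, V(2,2)=61.7328
(1,0): S=46.8000. Δ = (V_up−V_dn)/(S_up−S_dn) = (16.7040−0.0000)/(55.2240−30.4200) = 0.6734. V = [p*·16.7040 + (1−p*)·0.0000]/1.13 = 13.3877. B = V − Δ·S = -18.1292.
(1,1): S=84.9600. Δ = (V_up−V_dn)/(S_up−S_dn) = (61.7328−16.7040)/(100.2528−55.2240) = 1.0000. V = [p*·61.7328 + (1−p*)·16.7040]/1.13 = 50.8715. B = V − Δ·S = -34.0885.
(0,0): S=72.0000. Δ = (V_up−V_dn)/(S_up−S_dn) = (50.8715−13.3877)/(84.9600−46.8000) = 0.9823. V = [p*·50.8715 + (1−p*)·13.3877]/1.13 = 41.8896. B = V − Δ·S = -28.8344.
Root portfolio cost Δ·72+B reproduces V0=41.8896.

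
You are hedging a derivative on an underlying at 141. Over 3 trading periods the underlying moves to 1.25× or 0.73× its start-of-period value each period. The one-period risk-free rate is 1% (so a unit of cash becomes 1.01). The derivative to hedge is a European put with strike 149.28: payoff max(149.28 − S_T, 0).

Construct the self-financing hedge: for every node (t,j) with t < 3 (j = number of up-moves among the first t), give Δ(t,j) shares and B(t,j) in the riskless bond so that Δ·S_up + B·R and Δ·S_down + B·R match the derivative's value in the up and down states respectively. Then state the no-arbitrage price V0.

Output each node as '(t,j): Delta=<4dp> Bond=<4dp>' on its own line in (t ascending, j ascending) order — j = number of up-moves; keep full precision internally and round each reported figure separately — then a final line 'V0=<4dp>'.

The replicating-portfolio and risk-neutral prices coincide; use p* = (1.01−0.73)/(1.25−0.73) = 0.5385 for the latter.
Terminal payoffs: V(3,0)=94.4286, V(3,1)=55.3564, V(3,2)=0.0000, V(3,3)=0.0000
(2,0): S=75.1389. Δ = (V_up−V_dn)/(S_up−S_dn) = (55.3564−94.4286)/(93.9236−54.8514) = -1.0000. V = [p*·55.3564 + (1−p*)·94.4286]/1.01 = 72.6631. B = V − Δ·S = 147.8020.
(2,1): S=128.6625. Δ = (V_up−V_dn)/(S_up−S_dn) = (0.0000−55.3564)/(160.8281−93.9236) = -0.8274. V = [p*·0.0000 + (1−p*)·55.3564]/1.01 = 25.2961. B = V − Δ·S = 131.7507.
(2,2): S=220.3125. Δ = (V_up−V_dn)/(S_up−S_dn) = (0.0000−0.0000)/(275.3906−160.8281) = 0.0000. V = [p*·0.0000 + (1−p*)·0.0000]/1.01 = 0.0000. B = V − Δ·S = 0.0000.
(1,0): S=102.9300. Δ = (V_up−V_dn)/(S_up−S_dn) = (25.2961−72.6631)/(128.6625−75.1389) = -0.8850. V = [p*·25.2961 + (1−p*)·72.6631]/1.01 = 46.6909. B = V − Δ·S = 137.7812.
(1,1): S=176.2500. Δ = (V_up−V_dn)/(S_up−S_dn) = (0.0000−25.2961)/(220.3125−128.6625) = -0.2760. V = [p*·0.0000 + (1−p*)·25.2961]/1.01 = 11.5595. B = V − Δ·S = 60.2060.
(0,0): S=141.0000. Δ = (V_up−V_dn)/(S_up−S_dn) = (11.5595−46.6909)/(176.2500−102.9300) = -0.4792. V = [p*·11.5595 + (1−p*)·46.6909]/1.01 = 27.4990. B = V − Δ·S = 95.0593.
Each (Δ,B) replicates both successor values, so the strategy is self-financing and V0 is arbitrage-free.

(0,0): Delta=-0.4792 Bond=95.0593
(1,0): Delta=-0.8850 Bond=137.7812
(1,1): Delta=-0.2760 Bond=60.2060
(2,0): Delta=-1.0000 Bond=147.8020
(2,1): Delta=-0.8274 Bond=131.7507
(2,2): Delta=0.0000 Bond=0.0000
V0=27.4990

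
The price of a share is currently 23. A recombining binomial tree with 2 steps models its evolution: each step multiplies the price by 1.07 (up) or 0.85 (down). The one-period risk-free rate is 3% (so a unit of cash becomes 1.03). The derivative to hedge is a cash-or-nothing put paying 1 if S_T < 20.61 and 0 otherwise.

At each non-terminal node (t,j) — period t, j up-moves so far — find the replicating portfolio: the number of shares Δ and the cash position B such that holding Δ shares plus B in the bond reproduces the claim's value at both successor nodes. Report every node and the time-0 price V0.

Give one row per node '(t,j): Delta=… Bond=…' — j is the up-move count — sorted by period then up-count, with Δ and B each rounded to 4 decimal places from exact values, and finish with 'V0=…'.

(0,0): Delta=-0.0349 Bond=0.8335
(1,0): Delta=-0.2325 Bond=4.7220
(1,1): Delta=0.0000 Bond=0.0000
V0=0.0312

Risk-neutral probability p* = (R−d)/(u−d) = (1.03−0.85)/(1.07−0.85) = 0.8182.
Terminal payoffs: V(2,0)=1.0000, V(2,1)=0.0000, V(2,2)=0.0000
  t=1,j=0: stock 19.5500 → up 20.9185 (V=0.0000), down 16.6175 (V=1.0000). Price 0.1765; hedge Δ=-0.2325, bond B=4.7220.
  t=1,j=1: stock 24.6100 → up 26.3327 (V=0.0000), down 20.9185 (V=0.0000). Price 0.0000; hedge Δ=0.0000, bond B=0.0000.
  t=0,j=0: stock 23.0000 → up 24.6100 (V=0.0000), down 19.5500 (V=0.1765). Price 0.0312; hedge Δ=-0.0349, bond B=0.8335.
Root portfolio cost Δ·23+B reproduces V0=0.0312.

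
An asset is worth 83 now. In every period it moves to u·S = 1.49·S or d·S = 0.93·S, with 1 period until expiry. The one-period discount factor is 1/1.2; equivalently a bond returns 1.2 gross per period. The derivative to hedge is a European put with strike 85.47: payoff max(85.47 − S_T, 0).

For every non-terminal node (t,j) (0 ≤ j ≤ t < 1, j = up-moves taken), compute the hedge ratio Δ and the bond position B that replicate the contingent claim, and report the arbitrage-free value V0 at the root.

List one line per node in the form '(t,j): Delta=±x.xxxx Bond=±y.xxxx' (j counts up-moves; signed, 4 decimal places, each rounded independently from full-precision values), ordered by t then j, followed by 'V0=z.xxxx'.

No-arbitrage ⇒ martingale measure with p* = (R−d)/(u−d) = 0.4821.
Terminal values V(1,·): V(1,0)=8.2800, V(1,1)=0.0000
  t=0,j=0: stock 83.0000 → up 123.6700 (V=0.0000), down 77.1900 (V=8.2800). Price 3.5732; hedge Δ=-0.1781, bond B=18.3589.
Check: Δ(0,0)·S0 + B(0,0) = 3.5732 = V0.

(0,0): Delta=-0.1781 Bond=18.3589
V0=3.5732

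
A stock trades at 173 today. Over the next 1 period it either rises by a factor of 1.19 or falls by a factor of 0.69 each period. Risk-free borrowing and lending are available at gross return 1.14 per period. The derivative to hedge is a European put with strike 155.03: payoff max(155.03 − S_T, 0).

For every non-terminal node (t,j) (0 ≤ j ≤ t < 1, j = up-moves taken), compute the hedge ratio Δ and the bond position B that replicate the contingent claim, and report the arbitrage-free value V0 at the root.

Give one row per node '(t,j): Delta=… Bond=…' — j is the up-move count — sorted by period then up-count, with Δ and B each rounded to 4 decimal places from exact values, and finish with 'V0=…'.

No-arbitrage ⇒ martingale measure with p* = (R−d)/(u−d) = 0.9000.
Payoff layer (t=1): V(1,0)=35.6600, V(1,1)=0.0000
  t=0,j=0: stock 173.0000 → up 205.8700 (V=0.0000), down 119.3700 (V=35.6600). Price 3.1281; hedge Δ=-0.4123, bond B=74.4481.
Check: Δ(0,0)·S0 + B(0,0) = 3.1281 = V0.

(0,0): Delta=-0.4123 Bond=74.4481
V0=3.1281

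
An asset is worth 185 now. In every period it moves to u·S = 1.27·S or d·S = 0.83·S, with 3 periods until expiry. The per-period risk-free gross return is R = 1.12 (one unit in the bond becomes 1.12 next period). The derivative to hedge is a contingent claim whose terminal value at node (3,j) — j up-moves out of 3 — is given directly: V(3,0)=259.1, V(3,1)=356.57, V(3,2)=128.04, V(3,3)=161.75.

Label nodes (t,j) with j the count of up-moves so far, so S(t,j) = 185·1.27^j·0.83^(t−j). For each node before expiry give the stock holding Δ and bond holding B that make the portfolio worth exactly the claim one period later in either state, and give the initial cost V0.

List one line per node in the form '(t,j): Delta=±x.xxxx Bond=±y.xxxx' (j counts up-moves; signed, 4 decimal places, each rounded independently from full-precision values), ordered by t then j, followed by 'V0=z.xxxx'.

The replicating-portfolio and risk-neutral prices coincide; use p* = (1.12−0.83)/(1.27−0.83) = 0.6591 for the latter.
Terminal payoffs: V(3,0)=259.1000, V(3,1)=356.5700, V(3,2)=128.0400, V(3,3)=161.7500
(2,0): S=127.4465. Δ = (V_up−V_dn)/(S_up−S_dn) = (356.5700−259.1000)/(161.8571−105.7806) = 1.7382. V = [p*·356.5700 + (1−p*)·259.1000]/1.12 = 288.6978. B = V − Δ·S = 67.1751.
(2,1): S=195.0085. Δ = (V_up−V_dn)/(S_up−S_dn) = (128.0400−356.5700)/(247.6608−161.8571) = -2.6634. V = [p*·128.0400 + (1−p*)·356.5700]/1.12 = 183.8821. B = V − Δ·S = 703.2685.
(2,2): S=298.3865. Δ = (V_up−V_dn)/(S_up−S_dn) = (161.7500−128.0400)/(378.9509−247.6608) = 0.2568. V = [p*·161.7500 + (1−p*)·128.0400]/1.12 = 134.1589. B = V − Δ·S = 57.5453.
(1,0): S=153.5500. Δ = (V_up−V_dn)/(S_up−S_dn) = (183.8821−288.6978)/(195.0085−127.4465) = -1.5514. V = [p*·183.8821 + (1−p*)·288.6978]/1.12 = 196.0846. B = V − Δ·S = 434.3022.
(1,1): S=234.9500. Δ = (V_up−V_dn)/(S_up−S_dn) = (134.1589−183.8821)/(298.3865−195.0085) = -0.4810. V = [p*·134.1589 + (1−p*)·183.8821]/1.12 = 134.9196. B = V − Δ·S = 247.9269.
(0,0): S=185.0000. Δ = (V_up−V_dn)/(S_up−S_dn) = (134.9196−196.0846)/(234.9500−153.5500) = -0.7514. V = [p*·134.9196 + (1−p*)·196.0846]/1.12 = 139.0815. B = V − Δ·S = 278.0928.
Check: Δ(0,0)·S0 + B(0,0) = 139.0815 = V0.

(0,0): Delta=-0.7514 Bond=278.0928
(1,0): Delta=-1.5514 Bond=434.3022
(1,1): Delta=-0.4810 Bond=247.9269
(2,0): Delta=1.7382 Bond=67.1751
(2,1): Delta=-2.6634 Bond=703.2685
(2,2): Delta=0.2568 Bond=57.5453
V0=139.0815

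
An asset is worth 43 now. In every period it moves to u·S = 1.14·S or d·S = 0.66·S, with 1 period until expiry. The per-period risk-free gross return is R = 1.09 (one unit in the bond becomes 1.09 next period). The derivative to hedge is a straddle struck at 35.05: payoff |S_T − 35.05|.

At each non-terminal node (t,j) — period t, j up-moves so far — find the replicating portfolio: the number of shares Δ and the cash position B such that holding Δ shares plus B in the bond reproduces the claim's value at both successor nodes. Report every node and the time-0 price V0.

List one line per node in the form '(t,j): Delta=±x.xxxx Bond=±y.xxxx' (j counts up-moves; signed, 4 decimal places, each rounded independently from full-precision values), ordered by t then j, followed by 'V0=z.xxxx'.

Risk-neutral probability p* = (R−d)/(u−d) = (1.09−0.66)/(1.14−0.66) = 0.8958.
At expiry t=1: V(1,0)=6.6700, V(1,1)=13.9700
Node (0,0) S=43.0000: V=(p*·13.9700+(1−p*)·6.6700)/1.09=12.1189; Δ=(13.9700−6.6700)/(49.0200−28.3800)=0.3537; B=V−Δ·S=-3.0894
Root portfolio cost Δ·43+B reproduces V0=12.1189.

(0,0): Delta=0.3537 Bond=-3.0894
V0=12.1189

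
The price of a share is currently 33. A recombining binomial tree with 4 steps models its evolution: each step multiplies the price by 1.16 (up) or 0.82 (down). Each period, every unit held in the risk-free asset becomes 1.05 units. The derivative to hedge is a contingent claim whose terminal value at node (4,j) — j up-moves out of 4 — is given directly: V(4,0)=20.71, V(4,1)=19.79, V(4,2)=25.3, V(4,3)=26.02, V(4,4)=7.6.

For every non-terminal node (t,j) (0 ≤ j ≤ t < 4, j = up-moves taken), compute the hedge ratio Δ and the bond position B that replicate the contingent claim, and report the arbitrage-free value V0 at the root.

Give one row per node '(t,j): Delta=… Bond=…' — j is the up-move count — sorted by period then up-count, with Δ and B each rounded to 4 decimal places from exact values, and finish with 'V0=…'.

Since d<R<u, set p* = (R−d)/(u−d) = 0.6765; price each node as the discounted p*-expectation of its children.
At expiry t=4: V(4,0)=20.7100, V(4,1)=19.7900, V(4,2)=25.3000, V(4,3)=26.0200, V(4,4)=7.6000
(3,0): S=18.1951. Δ = (V_up−V_dn)/(S_up−S_dn) = (19.7900−20.7100)/(21.1064−14.9200) = -0.1487. V = [p*·19.7900 + (1−p*)·20.7100]/1.05 = 19.1311. B = V − Δ·S = 21.8370.
(3,1): S=25.7395. Δ = (V_up−V_dn)/(S_up−S_dn) = (25.3000−19.7900)/(29.8578−21.1064) = 0.6296. V = [p*·25.3000 + (1−p*)·19.7900]/1.05 = 22.3975. B = V − Δ·S = 6.1916.
(3,2): S=36.4119. Δ = (V_up−V_dn)/(S_up−S_dn) = (26.0200−25.3000)/(42.2378−29.8578) = 0.0582. V = [p*·26.0200 + (1−p*)·25.3000]/1.05 = 24.5591. B = V − Δ·S = 22.4415.
(3,3): S=51.5096. Δ = (V_up−V_dn)/(S_up−S_dn) = (7.6000−26.0200)/(59.7511−42.2378) = -1.0518. V = [p*·7.6000 + (1−p*)·26.0200]/1.05 = 12.9137. B = V − Δ·S = 67.0902.
(2,0): S=22.1892. Δ = (V_up−V_dn)/(S_up−S_dn) = (22.3975−19.1311)/(25.7395−18.1951) = 0.4330. V = [p*·22.3975 + (1−p*)·19.1311]/1.05 = 20.3245. B = V − Δ·S = 10.7175.
(2,1): S=31.3896. Δ = (V_up−V_dn)/(S_up−S_dn) = (24.5591−22.3975)/(36.4119−25.7395) = 0.2025. V = [p*·24.5591 + (1−p*)·22.3975]/1.05 = 22.7236. B = V − Δ·S = 16.3659.
(2,2): S=44.4048. Δ = (V_up−V_dn)/(S_up−S_dn) = (12.9137−24.5591)/(51.5096−36.4119) = -0.7713. V = [p*·12.9137 + (1−p*)·24.5591]/1.05 = 15.8870. B = V − Δ·S = 50.1381.
(1,0): S=27.0600. Δ = (V_up−V_dn)/(S_up−S_dn) = (22.7236−20.3245)/(31.3896−22.1892) = 0.2608. V = [p*·22.7236 + (1−p*)·20.3245]/1.05 = 20.9023. B = V − Δ·S = 13.8461.
(1,1): S=38.2800. Δ = (V_up−V_dn)/(S_up−S_dn) = (15.8870−22.7236)/(44.4048−31.3896) = -0.5253. V = [p*·15.8870 + (1−p*)·22.7236]/1.05 = 17.2370. B = V − Δ·S = 37.3446.
(0,0): S=33.0000. Δ = (V_up−V_dn)/(S_up−S_dn) = (17.2370−20.9023)/(38.2800−27.0600) = -0.3267. V = [p*·17.2370 + (1−p*)·20.9023]/1.05 = 17.5455. B = V − Δ·S = 28.3258.
Self-financing check: at every node Δ·S+B equals the discounted successor values.

(0,0): Delta=-0.3267 Bond=28.3258
(1,0): Delta=0.2608 Bond=13.8461
(1,1): Delta=-0.5253 Bond=37.3446
(2,0): Delta=0.4330 Bond=10.7175
(2,1): Delta=0.2025 Bond=16.3659
(2,2): Delta=-0.7713 Bond=50.1381
(3,0): Delta=-0.1487 Bond=21.8370
(3,1): Delta=0.6296 Bond=6.1916
(3,2): Delta=0.0582 Bond=22.4415
(3,3): Delta=-1.0518 Bond=67.0902
V0=17.5455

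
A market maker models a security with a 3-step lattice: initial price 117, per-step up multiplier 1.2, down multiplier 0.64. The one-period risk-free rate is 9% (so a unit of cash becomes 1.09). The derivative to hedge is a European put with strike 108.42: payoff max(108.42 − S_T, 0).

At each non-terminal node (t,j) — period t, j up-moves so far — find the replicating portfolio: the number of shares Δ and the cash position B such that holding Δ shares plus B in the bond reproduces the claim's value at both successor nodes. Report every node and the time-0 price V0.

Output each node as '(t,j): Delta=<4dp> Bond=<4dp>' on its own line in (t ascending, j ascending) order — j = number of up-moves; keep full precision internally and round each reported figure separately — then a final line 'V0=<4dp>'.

Risk-neutral probability p* = (R−d)/(u−d) = (1.09−0.64)/(1.2−0.64) = 0.8036.
At expiry t=3: V(3,0)=77.7492, V(3,1)=50.9122, V(3,2)=0.5928, V(3,3)=0.0000
Node (2,0) S=47.9232: V=(p*·50.9122+(1−p*)·77.7492)/1.09=51.5447; Δ=(50.9122−77.7492)/(57.5078−30.6708)=-1.0000; B=V−Δ·S=99.4679
Node (2,1) S=89.8560: V=(p*·0.5928+(1−p*)·50.9122)/1.09=9.6119; Δ=(0.5928−50.9122)/(107.8272−57.5078)=-1.0000; B=V−Δ·S=99.4679
Node (2,2) S=168.4800: V=(p*·0.0000+(1−p*)·0.5928)/1.09=0.1068; Δ=(0.0000−0.5928)/(202.1760−107.8272)=-0.0063; B=V−Δ·S=1.1654
Node (1,0) S=74.8800: V=(p*·9.6119+(1−p*)·51.5447)/1.09=16.3749; Δ=(9.6119−51.5447)/(89.8560−47.9232)=-1.0000; B=V−Δ·S=91.2549
Node (1,1) S=140.4000: V=(p*·0.1068+(1−p*)·9.6119)/1.09=1.8109; Δ=(0.1068−9.6119)/(168.4800−89.8560)=-0.1209; B=V−Δ·S=18.7842
Node (0,0) S=117.0000: V=(p*·1.8109+(1−p*)·16.3749)/1.09=4.2860; Δ=(1.8109−16.3749)/(140.4000−74.8800)=-0.2223; B=V−Δ·S=30.2932
Self-financing check: at every node Δ·S+B equals the discounted successor values.

(0,0): Delta=-0.2223 Bond=30.2932
(1,0): Delta=-1.0000 Bond=91.2549
(1,1): Delta=-0.1209 Bond=18.7842
(2,0): Delta=-1.0000 Bond=99.4679
(2,1): Delta=-1.0000 Bond=99.4679
(2,2): Delta=-0.0063 Bond=1.1654
V0=4.2860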